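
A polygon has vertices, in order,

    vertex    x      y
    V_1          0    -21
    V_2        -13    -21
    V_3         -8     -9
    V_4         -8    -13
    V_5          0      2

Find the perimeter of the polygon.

|V_1V_2| = √((-13)² + (0)²) = √169 = 13
|V_2V_3| = √((5)² + (12)²) = √169 = 13
|V_3V_4| = √((0)² + (-4)²) = √16 = 4
|V_4V_5| = √((8)² + (15)²) = √289 = 17
|V_5V_1| = √((0)² + (-23)²) = √529 = 23
Perimeter = 13 + 13 + 4 + 17 + 23 = 70.

70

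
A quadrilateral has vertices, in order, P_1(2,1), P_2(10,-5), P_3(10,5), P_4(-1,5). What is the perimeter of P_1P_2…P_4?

36

|P_1P_2| = √((8)² + (-6)²) = √100 = 10
|P_2P_3| = √((0)² + (10)²) = √100 = 10
|P_3P_4| = √((-11)² + (0)²) = √121 = 11
|P_4P_1| = √((3)² + (-4)²) = √25 = 5
Perimeter = 10 + 10 + 11 + 5 = 36.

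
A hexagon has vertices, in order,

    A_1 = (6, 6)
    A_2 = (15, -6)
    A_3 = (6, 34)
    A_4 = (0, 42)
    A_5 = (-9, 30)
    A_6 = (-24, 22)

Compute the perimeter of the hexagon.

|A_1A_2| = √((9)² + (-12)²) = √225 = 15
|A_2A_3| = √((-9)² + (40)²) = √1681 = 41
|A_3A_4| = √((-6)² + (8)²) = √100 = 10
|A_4A_5| = √((-9)² + (-12)²) = √225 = 15
|A_5A_6| = √((-15)² + (-8)²) = √289 = 17
|A_6A_1| = √((30)² + (-16)²) = √1156 = 34
Perimeter = 15 + 41 + 10 + 15 + 17 + 34 = 132.

132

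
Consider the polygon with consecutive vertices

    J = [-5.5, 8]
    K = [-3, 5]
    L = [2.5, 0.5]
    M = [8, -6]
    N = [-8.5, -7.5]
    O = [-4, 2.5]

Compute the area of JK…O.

108.5

Σ = (-3.5) + (-14) + (-19) + (-111) + (-51.25) + (-18.25) = -217
Area = |Σ|/2 = 108.5.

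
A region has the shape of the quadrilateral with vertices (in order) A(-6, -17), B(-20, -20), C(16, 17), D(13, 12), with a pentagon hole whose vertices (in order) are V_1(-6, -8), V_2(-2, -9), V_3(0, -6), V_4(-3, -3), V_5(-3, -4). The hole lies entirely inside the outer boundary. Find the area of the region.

Outer boundary:
Apply Gauss's area formula: 2A = Σ (x_i·y_{i+1} − x_{i+1}·y_i), indices taken mod 4.
Cross-terms: -220, -20, -29, -149  ⇒  Σ = -418
Area = |Σ|/2 = 209.
Hole:
Apply the shoelace formula: 2A = Σ (x_i·y_{i+1} − x_{i+1}·y_i), indices taken mod 5.
Σ = (38) + (12) + (-18) + (3) + (0) = 35
Area = |Σ|/2 = 17.5.
Net area = 209 − 17.5 = 191.5.

191.5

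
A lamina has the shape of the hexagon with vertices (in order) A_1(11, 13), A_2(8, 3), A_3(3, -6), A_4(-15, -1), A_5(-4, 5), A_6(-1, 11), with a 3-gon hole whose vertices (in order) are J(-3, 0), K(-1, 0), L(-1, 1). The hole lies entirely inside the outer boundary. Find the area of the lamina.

Outer boundary:
Apply the surveyor's formula: 2A = Σ (x_i·y_{i+1} − x_{i+1}·y_i), indices taken mod 6.
Σ = (-71) + (-57) + (-93) + (-79) + (-39) + (-134) = -473
Area = |Σ|/2 = 236.5.
Hole:
Apply the shoelace formula: 2A = Σ (x_i·y_{i+1} − x_{i+1}·y_i), indices taken mod 3.
Σ = (0) + (-1) + (3) = 2
Area = |Σ|/2 = 1.
Net area = 236.5 − 1 = 235.5.

235.5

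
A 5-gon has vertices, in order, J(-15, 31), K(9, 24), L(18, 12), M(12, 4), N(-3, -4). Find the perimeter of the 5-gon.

104

|JK| = √((24)² + (-7)²) = √625 = 25
|KL| = √((9)² + (-12)²) = √225 = 15
|LM| = √((-6)² + (-8)²) = √100 = 10
|MN| = √((-15)² + (-8)²) = √289 = 17
|NJ| = √((-12)² + (35)²) = √1369 = 37
Perimeter = 25 + 15 + 10 + 17 + 37 = 104.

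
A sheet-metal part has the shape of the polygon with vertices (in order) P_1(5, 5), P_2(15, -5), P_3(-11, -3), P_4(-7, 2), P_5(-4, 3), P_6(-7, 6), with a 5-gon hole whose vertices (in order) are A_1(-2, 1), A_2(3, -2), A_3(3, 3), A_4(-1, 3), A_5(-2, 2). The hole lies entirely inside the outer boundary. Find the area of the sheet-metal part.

145

Outer boundary:
Cross-terms: -100, -100, -43, -13, -3, -65  ⇒  Σ = -324
Area = |Σ|/2 = 162.
Hole:
Apply the surveyor's formula: 2A = Σ (x_i·y_{i+1} − x_{i+1}·y_i), indices taken mod 5.
A_1→A_2: (-2)(-2) − (3)(1) = 1
A_2→A_3: (3)(3) − (3)(-2) = 15
A_3→A_4: (3)(3) − (-1)(3) = 12
A_4→A_5: (-1)(2) − (-2)(3) = 4
A_5→A_1: (-2)(1) − (-2)(2) = 2
Σ = 34
Area = |Σ|/2 = 17.
Net area = 162 − 17 = 145.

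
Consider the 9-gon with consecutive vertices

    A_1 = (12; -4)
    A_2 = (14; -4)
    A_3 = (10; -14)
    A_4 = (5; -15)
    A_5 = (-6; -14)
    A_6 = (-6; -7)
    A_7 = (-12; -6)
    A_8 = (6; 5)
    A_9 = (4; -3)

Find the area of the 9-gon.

260

Apply the shoelace (surveyor's) formula: 2A = Σ (x_i·y_{i+1} − x_{i+1}·y_i), indices taken mod 9.
Σ = (8) + (-156) + (-80) + (-160) + (-42) + (-48) + (-24) + (-38) + (20) = -520
Area = |Σ|/2 = 260.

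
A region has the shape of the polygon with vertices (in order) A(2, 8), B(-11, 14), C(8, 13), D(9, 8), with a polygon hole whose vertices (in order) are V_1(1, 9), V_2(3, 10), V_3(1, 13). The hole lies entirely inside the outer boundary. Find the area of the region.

64

Outer boundary:
Σ = (116) + (-255) + (-53) + (56) = -136
Area = |Σ|/2 = 68.
Hole:
Apply the shoelace (surveyor's) formula: 2A = Σ (x_i·y_{i+1} − x_{i+1}·y_i), indices taken mod 3.
Σ = (-17) + (29) + (-4) = 8
Area = |Σ|/2 = 4.
Net area = 68 − 4 = 64.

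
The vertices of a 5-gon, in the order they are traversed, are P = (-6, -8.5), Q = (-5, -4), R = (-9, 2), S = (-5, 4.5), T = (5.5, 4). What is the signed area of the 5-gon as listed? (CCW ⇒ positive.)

-81.25

Σ = (-18.5) + (-46) + (-30.5) + (-44.75) + (-22.75) = -162.5
Signed area = Σ/2 = -81.25 (negative ⇒ clockwise traversal).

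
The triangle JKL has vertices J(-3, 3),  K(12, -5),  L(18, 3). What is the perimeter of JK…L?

48

|JK| = √((15)² + (-8)²) = √289 = 17
|KL| = √((6)² + (8)²) = √100 = 10
|LJ| = √((-21)² + (0)²) = √441 = 21
Perimeter = 17 + 10 + 21 = 48.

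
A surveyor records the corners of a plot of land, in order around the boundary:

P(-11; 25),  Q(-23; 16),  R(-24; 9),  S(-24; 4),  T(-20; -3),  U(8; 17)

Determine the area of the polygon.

Apply Gauss's area formula: 2A = Σ (x_i·y_{i+1} − x_{i+1}·y_i), indices taken mod 6.
P→Q: (-11)(16) − (-23)(25) = 399
Q→R: (-23)(9) − (-24)(16) = 177
R→S: (-24)(4) − (-24)(9) = 120
S→T: (-24)(-3) − (-20)(4) = 152
T→U: (-20)(17) − (8)(-3) = -316
U→P: (8)(25) − (-11)(17) = 387
Σ = 919
Area = |Σ|/2 = 459.5.

459.5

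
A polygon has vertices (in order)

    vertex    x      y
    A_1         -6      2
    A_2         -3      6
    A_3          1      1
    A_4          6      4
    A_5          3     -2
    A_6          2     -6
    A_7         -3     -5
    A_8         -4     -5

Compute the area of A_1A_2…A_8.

Cross-terms: -30, -9, -2, -24, -14, -28, -5, -38  ⇒  Σ = -150
Area = |Σ|/2 = 75.

75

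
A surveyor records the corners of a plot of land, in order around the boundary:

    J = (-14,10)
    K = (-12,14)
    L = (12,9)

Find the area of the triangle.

Apply Gauss's area formula: 2A = Σ (x_i·y_{i+1} − x_{i+1}·y_i), indices taken mod 3.
Σ = (-76) + (-276) + (246) = -106
Area = |Σ|/2 = 53.

53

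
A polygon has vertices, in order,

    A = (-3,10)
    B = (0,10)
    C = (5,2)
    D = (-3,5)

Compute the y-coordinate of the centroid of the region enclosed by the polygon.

Apply the shoelace formula. First the cross-terms c_i = x_i·y_{i+1} − x_{i+1}·y_i:
  -30, -50, 31, -15  ⇒  2A = -64, A = -32.
Then Σ (y_i + y_{i+1})·c_i = -1208, so ȳ = -1208 / (6·(-32)) = 151/24.

151/24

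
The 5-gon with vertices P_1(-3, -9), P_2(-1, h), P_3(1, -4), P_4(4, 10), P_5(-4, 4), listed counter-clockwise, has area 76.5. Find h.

The doubled signed area Σ (x_i y_{i+1} − x_{i+1} y_i) is linear in h.
With h=0 it equals 125; the coefficient of h is -4 (from the two edges through P_2).
So -4·h + 125 = 2·76.5 = 153 ⇒ h = -7.

-7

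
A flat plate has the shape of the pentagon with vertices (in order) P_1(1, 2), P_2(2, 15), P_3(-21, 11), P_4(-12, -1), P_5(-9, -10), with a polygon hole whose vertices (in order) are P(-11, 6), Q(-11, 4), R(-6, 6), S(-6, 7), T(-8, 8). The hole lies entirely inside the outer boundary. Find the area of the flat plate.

291

Outer boundary:
Apply the shoelace (surveyor's) formula: 2A = Σ (x_i·y_{i+1} − x_{i+1}·y_i), indices taken mod 5.
Cross-terms: 11, 337, 153, 111, -8  ⇒  Σ = 604
Area = |Σ|/2 = 302.
Hole:
Apply Gauss's area formula: 2A = Σ (x_i·y_{i+1} − x_{i+1}·y_i), indices taken mod 5.
Cross-terms: 22, -42, -6, 8, 40  ⇒  Σ = 22
Area = |Σ|/2 = 11.
Net area = 302 − 11 = 291.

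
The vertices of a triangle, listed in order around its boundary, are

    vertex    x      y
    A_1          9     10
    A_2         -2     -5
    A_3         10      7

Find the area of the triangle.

Σ = (-25) + (36) + (37) = 48
Area = |Σ|/2 = 24.

24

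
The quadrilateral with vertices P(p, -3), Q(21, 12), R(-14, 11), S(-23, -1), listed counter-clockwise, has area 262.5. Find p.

Write out the shoelace sum; only the two edges meeting at P involve p:
2·Area = [((-23)·(-3) − p·(-1)) + (p·12 − 21·(-3))] + 666
       = 13·p + 798 = 525
⇒ p = -21.

-21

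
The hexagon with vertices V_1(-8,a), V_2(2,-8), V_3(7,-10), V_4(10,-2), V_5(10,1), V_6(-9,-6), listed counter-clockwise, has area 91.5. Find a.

The doubled signed area Σ (x_i y_{i+1} − x_{i+1} y_i) is linear in a.
With a=0 it equals 117; the coefficient of a is -11 (from the two edges through V_1).
So -11·a + 117 = 2·91.5 = 183 ⇒ a = -6.

-6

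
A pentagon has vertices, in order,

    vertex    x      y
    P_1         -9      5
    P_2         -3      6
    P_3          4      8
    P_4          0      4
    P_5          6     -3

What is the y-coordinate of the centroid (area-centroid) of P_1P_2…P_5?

309/92

Apply the shoelace formula. First the cross-terms c_i = x_i·y_{i+1} − x_{i+1}·y_i:
  -39, -48, 16, -24, 3  ⇒  2A = -92, A = -46.
Then Σ (y_i + y_{i+1})·c_i = -927, so ȳ = -927 / (6·(-46)) = 309/92.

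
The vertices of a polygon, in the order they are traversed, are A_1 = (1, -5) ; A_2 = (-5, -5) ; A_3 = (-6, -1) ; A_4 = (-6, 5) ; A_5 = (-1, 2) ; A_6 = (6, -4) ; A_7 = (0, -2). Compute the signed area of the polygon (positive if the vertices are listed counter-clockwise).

-58

Apply the shoelace formula: 2A = Σ (x_i·y_{i+1} − x_{i+1}·y_i), indices taken mod 7.
Cross-terms: -30, -25, -36, -7, -8, -12, 2  ⇒  Σ = -116
Signed area = Σ/2 = -58 (negative ⇒ clockwise traversal).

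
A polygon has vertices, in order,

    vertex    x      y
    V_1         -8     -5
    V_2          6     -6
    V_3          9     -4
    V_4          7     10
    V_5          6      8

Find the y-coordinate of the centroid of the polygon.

-0.546875

Apply Gauss's area formula. First the cross-terms c_i = x_i·y_{i+1} − x_{i+1}·y_i:
  78, 30, 118, -4, 34  ⇒  2A = 256, A = 128.
Then Σ (y_i + y_{i+1})·c_i = -420, so ȳ = -420 / (6·128) = -0.546875.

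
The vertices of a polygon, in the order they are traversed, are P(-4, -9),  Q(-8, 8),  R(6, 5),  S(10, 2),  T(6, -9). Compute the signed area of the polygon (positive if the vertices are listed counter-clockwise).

-211

Apply Gauss's area formula: 2A = Σ (x_i·y_{i+1} − x_{i+1}·y_i), indices taken mod 5.
Cross-terms: -104, -88, -38, -102, -90  ⇒  Σ = -422
Signed area = Σ/2 = -211 (negative ⇒ clockwise traversal).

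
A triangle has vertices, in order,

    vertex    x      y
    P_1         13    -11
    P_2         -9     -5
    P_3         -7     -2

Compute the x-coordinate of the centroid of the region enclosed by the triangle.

Apply the shoelace (surveyor's) formula. First the cross-terms c_i = x_i·y_{i+1} − x_{i+1}·y_i:
  -164, -17, 103  ⇒  2A = -78, A = -39.
Then Σ (x_i + x_{i+1})·c_i = 234, so x̄ = 234 / (6·(-39)) = -1.

-1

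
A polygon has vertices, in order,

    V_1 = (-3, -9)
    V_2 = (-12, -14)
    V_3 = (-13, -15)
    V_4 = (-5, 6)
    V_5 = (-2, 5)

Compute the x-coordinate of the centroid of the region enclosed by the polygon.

Apply Gauss's area formula. First the cross-terms c_i = x_i·y_{i+1} − x_{i+1}·y_i:
  -66, -2, -153, -13, 33  ⇒  2A = -201, A = -100.5.
Then Σ (x_i + x_{i+1})·c_i = 3720, so x̄ = 3720 / (6·(-100.5)) = -1240/201.

-1240/201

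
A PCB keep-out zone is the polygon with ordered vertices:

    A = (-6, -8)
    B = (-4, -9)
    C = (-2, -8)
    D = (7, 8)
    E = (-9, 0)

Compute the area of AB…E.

110

Σ = (22) + (14) + (40) + (72) + (72) = 220
Area = |Σ|/2 = 110.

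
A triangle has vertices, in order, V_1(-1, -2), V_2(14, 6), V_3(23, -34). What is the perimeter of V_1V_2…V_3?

|V_1V_2| = √((15)² + (8)²) = √289 = 17
|V_2V_3| = √((9)² + (-40)²) = √1681 = 41
|V_3V_1| = √((-24)² + (32)²) = √1600 = 40
Perimeter = 17 + 41 + 40 = 98.

98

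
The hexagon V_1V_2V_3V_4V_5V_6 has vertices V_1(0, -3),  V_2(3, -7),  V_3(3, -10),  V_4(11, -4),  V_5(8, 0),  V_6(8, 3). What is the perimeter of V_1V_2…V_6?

36

|V_1V_2| = √((3)² + (-4)²) = √25 = 5
|V_2V_3| = √((0)² + (-3)²) = √9 = 3
|V_3V_4| = √((8)² + (6)²) = √100 = 10
|V_4V_5| = √((-3)² + (4)²) = √25 = 5
|V_5V_6| = √((0)² + (3)²) = √9 = 3
|V_6V_1| = √((-8)² + (-6)²) = √100 = 10
Perimeter = 5 + 3 + 10 + 5 + 3 + 10 = 36.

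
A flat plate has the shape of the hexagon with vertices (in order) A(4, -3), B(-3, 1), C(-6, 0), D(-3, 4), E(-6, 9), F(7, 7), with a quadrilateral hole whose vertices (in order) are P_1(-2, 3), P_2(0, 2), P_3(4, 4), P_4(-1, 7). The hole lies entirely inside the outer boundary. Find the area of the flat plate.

Outer boundary:
Apply the surveyor's formula: 2A = Σ (x_i·y_{i+1} − x_{i+1}·y_i), indices taken mod 6.
A→B: (4)(1) − (-3)(-3) = -5
B→C: (-3)(0) − (-6)(1) = 6
C→D: (-6)(4) − (-3)(0) = -24
D→E: (-3)(9) − (-6)(4) = -3
E→F: (-6)(7) − (7)(9) = -105
F→A: (7)(-3) − (4)(7) = -49
Σ = -180
Area = |Σ|/2 = 90.
Hole:
Apply Gauss's area formula: 2A = Σ (x_i·y_{i+1} − x_{i+1}·y_i), indices taken mod 4.
P_1→P_2: (-2)(2) − (0)(3) = -4
P_2→P_3: (0)(4) − (4)(2) = -8
P_3→P_4: (4)(7) − (-1)(4) = 32
P_4→P_1: (-1)(3) − (-2)(7) = 11
Σ = 31
Area = |Σ|/2 = 15.5.
Net area = 90 − 15.5 = 74.5.

74.5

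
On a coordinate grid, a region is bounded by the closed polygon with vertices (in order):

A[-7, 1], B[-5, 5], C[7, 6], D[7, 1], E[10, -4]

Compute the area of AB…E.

Cross-terms: -30, -65, -35, -38, -18  ⇒  Σ = -186
Area = |Σ|/2 = 93.

93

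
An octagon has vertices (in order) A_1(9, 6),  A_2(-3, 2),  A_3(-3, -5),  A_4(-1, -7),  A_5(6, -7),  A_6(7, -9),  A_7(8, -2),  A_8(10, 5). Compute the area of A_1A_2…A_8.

A_1→A_2: (9)(2) − (-3)(6) = 36
A_2→A_3: (-3)(-5) − (-3)(2) = 21
A_3→A_4: (-3)(-7) − (-1)(-5) = 16
A_4→A_5: (-1)(-7) − (6)(-7) = 49
A_5→A_6: (6)(-9) − (7)(-7) = -5
A_6→A_7: (7)(-2) − (8)(-9) = 58
A_7→A_8: (8)(5) − (10)(-2) = 60
A_8→A_1: (10)(6) − (9)(5) = 15
Σ = 250
Area = |Σ|/2 = 125.

125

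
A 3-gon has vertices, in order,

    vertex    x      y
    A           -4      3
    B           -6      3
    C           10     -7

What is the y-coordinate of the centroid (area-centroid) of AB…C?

-1/3

Apply the surveyor's formula. First the cross-terms c_i = x_i·y_{i+1} − x_{i+1}·y_i:
  6, 12, 2  ⇒  2A = 20, A = 10.
Then Σ (y_i + y_{i+1})·c_i = -20, so ȳ = -20 / (6·10) = -1/3.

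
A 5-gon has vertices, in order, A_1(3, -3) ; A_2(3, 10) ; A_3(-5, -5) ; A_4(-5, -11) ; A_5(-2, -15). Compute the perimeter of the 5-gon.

54

|A_1A_2| = √((0)² + (13)²) = √169 = 13
|A_2A_3| = √((-8)² + (-15)²) = √289 = 17
|A_3A_4| = √((0)² + (-6)²) = √36 = 6
|A_4A_5| = √((3)² + (-4)²) = √25 = 5
|A_5A_1| = √((5)² + (12)²) = √169 = 13
Perimeter = 13 + 17 + 6 + 5 + 13 = 54.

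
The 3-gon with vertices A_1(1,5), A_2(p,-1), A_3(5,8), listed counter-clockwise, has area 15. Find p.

The doubled signed area Σ (x_i y_{i+1} − x_{i+1} y_i) is linear in p.
With p=0 it equals 21; the coefficient of p is 3 (from the two edges through A_2).
So 3·p + 21 = 2·15 = 30 ⇒ p = 3.

3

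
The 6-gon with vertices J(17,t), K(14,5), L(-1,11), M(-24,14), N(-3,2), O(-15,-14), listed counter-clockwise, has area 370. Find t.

2

The doubled signed area Σ (x_i y_{i+1} − x_{i+1} y_i) is linear in t.
With t=0 it equals 798; the coefficient of t is -29 (from the two edges through J).
So -29·t + 798 = 2·370 = 740 ⇒ t = 2.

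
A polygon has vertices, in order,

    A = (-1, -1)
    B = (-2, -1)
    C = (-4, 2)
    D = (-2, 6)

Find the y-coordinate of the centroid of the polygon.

2

Apply Gauss's area formula. First the cross-terms c_i = x_i·y_{i+1} − x_{i+1}·y_i:
  -1, -8, -20, 8  ⇒  2A = -21, A = -10.5.
Then Σ (y_i + y_{i+1})·c_i = -126, so ȳ = -126 / (6·(-10.5)) = 2.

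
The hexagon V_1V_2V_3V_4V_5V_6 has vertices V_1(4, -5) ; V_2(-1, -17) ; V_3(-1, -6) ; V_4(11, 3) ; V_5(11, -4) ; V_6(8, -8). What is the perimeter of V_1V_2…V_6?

56

|V_1V_2| = √((-5)² + (-12)²) = √169 = 13
|V_2V_3| = √((0)² + (11)²) = √121 = 11
|V_3V_4| = √((12)² + (9)²) = √225 = 15
|V_4V_5| = √((0)² + (-7)²) = √49 = 7
|V_5V_6| = √((-3)² + (-4)²) = √25 = 5
|V_6V_1| = √((-4)² + (3)²) = √25 = 5
Perimeter = 13 + 11 + 15 + 7 + 5 + 5 = 56.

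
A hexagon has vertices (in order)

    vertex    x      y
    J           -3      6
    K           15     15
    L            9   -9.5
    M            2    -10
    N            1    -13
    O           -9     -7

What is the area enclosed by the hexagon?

349.25

Cross-terms: -135, -277.5, -71, -16, -124, -75  ⇒  Σ = -698.5
Area = |Σ|/2 = 349.25.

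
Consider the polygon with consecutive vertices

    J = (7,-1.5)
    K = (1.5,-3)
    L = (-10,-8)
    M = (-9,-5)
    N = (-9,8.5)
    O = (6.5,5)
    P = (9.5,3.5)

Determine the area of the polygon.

184

J→K: (7)(-3) − (1.5)(-1.5) = -18.75
K→L: (1.5)(-8) − (-10)(-3) = -42
L→M: (-10)(-5) − (-9)(-8) = -22
M→N: (-9)(8.5) − (-9)(-5) = -121.5
N→O: (-9)(5) − (6.5)(8.5) = -100.25
O→P: (6.5)(3.5) − (9.5)(5) = -24.75
P→J: (9.5)(-1.5) − (7)(3.5) = -38.75
Σ = -368
Area = |Σ|/2 = 184.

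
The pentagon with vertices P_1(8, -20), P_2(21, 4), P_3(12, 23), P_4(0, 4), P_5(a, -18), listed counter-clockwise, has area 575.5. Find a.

Write out the shoelace sum; only the two edges meeting at P_5 involve a:
2·Area = [(0·(-18) − a·4) + (a·(-20) − 8·(-18))] + 935
       = -24·a + 1079 = 1151
⇒ a = -3.

-3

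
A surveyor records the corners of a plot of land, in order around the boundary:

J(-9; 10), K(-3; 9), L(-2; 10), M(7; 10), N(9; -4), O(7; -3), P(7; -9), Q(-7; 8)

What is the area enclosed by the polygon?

158.5

Apply the surveyor's formula: 2A = Σ (x_i·y_{i+1} − x_{i+1}·y_i), indices taken mod 8.
Σ = (-51) + (-12) + (-90) + (-118) + (1) + (-42) + (-7) + (2) = -317
Area = |Σ|/2 = 158.5.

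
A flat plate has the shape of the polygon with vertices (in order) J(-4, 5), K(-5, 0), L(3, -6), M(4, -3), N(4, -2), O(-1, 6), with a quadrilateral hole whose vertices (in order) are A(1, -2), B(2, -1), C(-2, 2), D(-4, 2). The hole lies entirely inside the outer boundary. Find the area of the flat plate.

Outer boundary:
Apply the shoelace formula: 2A = Σ (x_i·y_{i+1} − x_{i+1}·y_i), indices taken mod 6.
Σ = (25) + (30) + (15) + (4) + (22) + (19) = 115
Area = |Σ|/2 = 57.5.
Hole:
Apply Gauss's area formula: 2A = Σ (x_i·y_{i+1} − x_{i+1}·y_i), indices taken mod 4.
Cross-terms: 3, 2, 4, 6  ⇒  Σ = 15
Area = |Σ|/2 = 7.5.
Net area = 57.5 − 7.5 = 50.

50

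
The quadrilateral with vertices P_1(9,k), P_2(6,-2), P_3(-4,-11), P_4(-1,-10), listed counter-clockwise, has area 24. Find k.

-3

Write out the shoelace sum; only the two edges meeting at P_1 involve k:
2·Area = [((-1)·k − 9·(-10)) + (9·(-2) − 6·k)] + -45
       = -7·k + 27 = 48
⇒ k = -3.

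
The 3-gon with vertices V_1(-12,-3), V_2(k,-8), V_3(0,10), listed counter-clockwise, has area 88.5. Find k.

-3

Write out the shoelace sum; only the two edges meeting at V_2 involve k:
2·Area = [((-12)·(-8) − k·(-3)) + (k·10 − 0·(-8))] + 120
       = 13·k + 216 = 177
⇒ k = -3.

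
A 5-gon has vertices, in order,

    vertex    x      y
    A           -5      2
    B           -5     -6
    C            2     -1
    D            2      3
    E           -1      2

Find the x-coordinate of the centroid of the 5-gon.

Apply the shoelace (surveyor's) formula. First the cross-terms c_i = x_i·y_{i+1} − x_{i+1}·y_i:
  40, 17, 8, 7, 8  ⇒  2A = 80, A = 40.
Then Σ (x_i + x_{i+1})·c_i = -460, so x̄ = -460 / (6·40) = -23/12.

-23/12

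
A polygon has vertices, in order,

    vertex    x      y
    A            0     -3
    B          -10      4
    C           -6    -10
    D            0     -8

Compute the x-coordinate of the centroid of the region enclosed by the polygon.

-986/213

Apply the surveyor's formula. First the cross-terms c_i = x_i·y_{i+1} − x_{i+1}·y_i:
  -30, 124, 48, 0  ⇒  2A = 142, A = 71.
Then Σ (x_i + x_{i+1})·c_i = -1972, so x̄ = -1972 / (6·71) = -986/213.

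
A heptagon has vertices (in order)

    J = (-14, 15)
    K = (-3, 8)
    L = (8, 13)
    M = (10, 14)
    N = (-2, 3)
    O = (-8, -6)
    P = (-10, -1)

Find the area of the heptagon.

Apply the shoelace formula: 2A = Σ (x_i·y_{i+1} − x_{i+1}·y_i), indices taken mod 7.
Σ = (-67) + (-103) + (-18) + (58) + (36) + (-52) + (-164) = -310
Area = |Σ|/2 = 155.

155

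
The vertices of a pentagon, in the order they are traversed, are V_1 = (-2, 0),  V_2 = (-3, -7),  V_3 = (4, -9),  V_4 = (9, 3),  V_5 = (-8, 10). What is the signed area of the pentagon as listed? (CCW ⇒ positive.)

148

V_1→V_2: (-2)(-7) − (-3)(0) = 14
V_2→V_3: (-3)(-9) − (4)(-7) = 55
V_3→V_4: (4)(3) − (9)(-9) = 93
V_4→V_5: (9)(10) − (-8)(3) = 114
V_5→V_1: (-8)(0) − (-2)(10) = 20
Σ = 296
Signed area = Σ/2 = 148 (positive ⇒ counter-clockwise traversal).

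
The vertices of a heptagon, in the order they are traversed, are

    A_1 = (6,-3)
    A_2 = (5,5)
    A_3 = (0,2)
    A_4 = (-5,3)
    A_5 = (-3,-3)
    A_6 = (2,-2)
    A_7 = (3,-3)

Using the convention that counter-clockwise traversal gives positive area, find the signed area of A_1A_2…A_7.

Σ = (45) + (10) + (10) + (24) + (12) + (0) + (9) = 110
Signed area = Σ/2 = 55 (positive ⇒ counter-clockwise traversal).

55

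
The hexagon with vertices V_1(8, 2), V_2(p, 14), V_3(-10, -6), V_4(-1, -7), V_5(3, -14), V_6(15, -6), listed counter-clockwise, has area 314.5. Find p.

Write out the shoelace sum; only the two edges meeting at V_2 involve p:
2·Area = [(8·14 − p·2) + (p·(-6) − (-10)·14)] + 369
       = -8·p + 621 = 629
⇒ p = -1.

-1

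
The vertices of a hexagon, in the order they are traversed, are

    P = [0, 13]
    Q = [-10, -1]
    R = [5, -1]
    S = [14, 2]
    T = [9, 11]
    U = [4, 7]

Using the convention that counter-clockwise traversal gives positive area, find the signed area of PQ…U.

P→Q: (0)(-1) − (-10)(13) = 130
Q→R: (-10)(-1) − (5)(-1) = 15
R→S: (5)(2) − (14)(-1) = 24
S→T: (14)(11) − (9)(2) = 136
T→U: (9)(7) − (4)(11) = 19
U→P: (4)(13) − (0)(7) = 52
Σ = 376
Signed area = Σ/2 = 188 (positive ⇒ counter-clockwise traversal).

188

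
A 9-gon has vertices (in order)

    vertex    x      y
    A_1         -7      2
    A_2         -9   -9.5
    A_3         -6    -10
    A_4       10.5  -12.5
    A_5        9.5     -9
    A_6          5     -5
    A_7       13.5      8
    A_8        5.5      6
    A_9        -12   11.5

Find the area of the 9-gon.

Apply the surveyor's formula: 2A = Σ (x_i·y_{i+1} − x_{i+1}·y_i), indices taken mod 9.
Σ = (84.5) + (33) + (180) + (24.25) + (-2.5) + (107.5) + (37) + (135.25) + (56.5) = 655.5
Area = |Σ|/2 = 327.75.

327.75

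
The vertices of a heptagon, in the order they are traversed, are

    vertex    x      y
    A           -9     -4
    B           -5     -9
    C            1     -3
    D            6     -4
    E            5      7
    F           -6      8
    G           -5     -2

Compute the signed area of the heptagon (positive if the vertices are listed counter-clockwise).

Apply the surveyor's formula: 2A = Σ (x_i·y_{i+1} − x_{i+1}·y_i), indices taken mod 7.
Σ = (61) + (24) + (14) + (62) + (82) + (52) + (2) = 297
Signed area = Σ/2 = 148.5 (positive ⇒ counter-clockwise traversal).

148.5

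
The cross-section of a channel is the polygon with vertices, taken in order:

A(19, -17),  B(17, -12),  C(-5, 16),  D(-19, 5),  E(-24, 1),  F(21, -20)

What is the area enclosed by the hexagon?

Apply the shoelace formula: 2A = Σ (x_i·y_{i+1} − x_{i+1}·y_i), indices taken mod 6.
Cross-terms: 61, 212, 279, 101, 459, 23  ⇒  Σ = 1135
Area = |Σ|/2 = 567.5.

567.5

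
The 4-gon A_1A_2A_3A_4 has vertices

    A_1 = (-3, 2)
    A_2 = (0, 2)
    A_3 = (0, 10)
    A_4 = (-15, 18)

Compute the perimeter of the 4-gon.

48

|A_1A_2| = √((3)² + (0)²) = √9 = 3
|A_2A_3| = √((0)² + (8)²) = √64 = 8
|A_3A_4| = √((-15)² + (8)²) = √289 = 17
|A_4A_1| = √((12)² + (-16)²) = √400 = 20
Perimeter = 3 + 8 + 17 + 20 = 48.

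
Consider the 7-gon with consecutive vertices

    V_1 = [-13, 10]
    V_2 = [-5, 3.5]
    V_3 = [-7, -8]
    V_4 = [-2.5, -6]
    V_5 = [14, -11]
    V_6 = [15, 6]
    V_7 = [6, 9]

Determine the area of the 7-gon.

363.75

V_1→V_2: (-13)(3.5) − (-5)(10) = 4.5
V_2→V_3: (-5)(-8) − (-7)(3.5) = 64.5
V_3→V_4: (-7)(-6) − (-2.5)(-8) = 22
V_4→V_5: (-2.5)(-11) − (14)(-6) = 111.5
V_5→V_6: (14)(6) − (15)(-11) = 249
V_6→V_7: (15)(9) − (6)(6) = 99
V_7→V_1: (6)(10) − (-13)(9) = 177
Σ = 727.5
Area = |Σ|/2 = 363.75.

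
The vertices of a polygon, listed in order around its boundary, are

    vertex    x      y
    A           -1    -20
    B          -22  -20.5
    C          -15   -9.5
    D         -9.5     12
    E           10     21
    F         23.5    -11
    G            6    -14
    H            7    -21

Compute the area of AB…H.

1081.625

Apply the shoelace (surveyor's) formula: 2A = Σ (x_i·y_{i+1} − x_{i+1}·y_i), indices taken mod 8.
Cross-terms: -419.5, -98.5, -270.25, -319.5, -603.5, -263, -28, -161  ⇒  Σ = -2163.25
Area = |Σ|/2 = 1081.625.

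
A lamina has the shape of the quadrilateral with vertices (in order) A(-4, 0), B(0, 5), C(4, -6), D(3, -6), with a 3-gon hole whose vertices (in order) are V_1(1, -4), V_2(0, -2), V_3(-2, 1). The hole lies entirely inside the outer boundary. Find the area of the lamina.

34.5

Outer boundary:
A→B: (-4)(5) − (0)(0) = -20
B→C: (0)(-6) − (4)(5) = -20
C→D: (4)(-6) − (3)(-6) = -6
D→A: (3)(0) − (-4)(-6) = -24
Σ = -70
Area = |Σ|/2 = 35.
Hole:
Apply the surveyor's formula: 2A = Σ (x_i·y_{i+1} − x_{i+1}·y_i), indices taken mod 3.
V_1→V_2: (1)(-2) − (0)(-4) = -2
V_2→V_3: (0)(1) − (-2)(-2) = -4
V_3→V_1: (-2)(-4) − (1)(1) = 7
Σ = 1
Area = |Σ|/2 = 0.5.
Net area = 35 − 0.5 = 34.5.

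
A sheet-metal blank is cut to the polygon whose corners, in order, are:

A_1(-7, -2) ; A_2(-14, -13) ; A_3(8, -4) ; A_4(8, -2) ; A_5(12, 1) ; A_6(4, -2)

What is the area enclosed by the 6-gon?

110.5

Apply the surveyor's formula: 2A = Σ (x_i·y_{i+1} − x_{i+1}·y_i), indices taken mod 6.
Cross-terms: 63, 160, 16, 32, -28, -22  ⇒  Σ = 221
Area = |Σ|/2 = 110.5.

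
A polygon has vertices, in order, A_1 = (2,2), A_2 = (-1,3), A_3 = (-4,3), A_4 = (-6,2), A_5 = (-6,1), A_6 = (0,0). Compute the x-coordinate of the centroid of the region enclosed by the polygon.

Apply the shoelace formula. First the cross-terms c_i = x_i·y_{i+1} − x_{i+1}·y_i:
  8, 9, 10, 6, 0, 0  ⇒  2A = 33, A = 16.5.
Then Σ (x_i + x_{i+1})·c_i = -209, so x̄ = -209 / (6·16.5) = -19/9.

-19/9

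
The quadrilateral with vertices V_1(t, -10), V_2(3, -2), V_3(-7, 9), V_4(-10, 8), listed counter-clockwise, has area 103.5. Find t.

Write out the shoelace sum; only the two edges meeting at V_1 involve t:
2·Area = [((-10)·(-10) − t·8) + (t·(-2) − 3·(-10))] + 47
       = -10·t + 177 = 207
⇒ t = -3.

-3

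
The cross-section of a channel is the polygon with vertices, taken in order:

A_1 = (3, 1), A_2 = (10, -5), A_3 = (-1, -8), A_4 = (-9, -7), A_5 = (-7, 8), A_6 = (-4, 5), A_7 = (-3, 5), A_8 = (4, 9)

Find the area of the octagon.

Σ = (-25) + (-85) + (-65) + (-121) + (-3) + (-5) + (-47) + (-23) = -374
Area = |Σ|/2 = 187.

187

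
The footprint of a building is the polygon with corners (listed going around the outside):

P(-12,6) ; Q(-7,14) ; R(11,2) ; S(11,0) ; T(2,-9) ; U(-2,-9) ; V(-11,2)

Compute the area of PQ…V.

Σ = (-126) + (-168) + (-22) + (-99) + (-36) + (-103) + (-42) = -596
Area = |Σ|/2 = 298.

298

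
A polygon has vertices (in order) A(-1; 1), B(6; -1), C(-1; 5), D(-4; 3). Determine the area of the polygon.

20

Apply the surveyor's formula: 2A = Σ (x_i·y_{i+1} − x_{i+1}·y_i), indices taken mod 4.
A→B: (-1)(-1) − (6)(1) = -5
B→C: (6)(5) − (-1)(-1) = 29
C→D: (-1)(3) − (-4)(5) = 17
D→A: (-4)(1) − (-1)(3) = -1
Σ = 40
Area = |Σ|/2 = 20.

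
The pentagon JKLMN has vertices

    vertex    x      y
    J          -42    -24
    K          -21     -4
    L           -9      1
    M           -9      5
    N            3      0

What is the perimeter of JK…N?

|JK| = √((21)² + (20)²) = √841 = 29
|KL| = √((12)² + (5)²) = √169 = 13
|LM| = √((0)² + (4)²) = √16 = 4
|MN| = √((12)² + (-5)²) = √169 = 13
|NJ| = √((-45)² + (-24)²) = √2601 = 51
Perimeter = 29 + 13 + 4 + 13 + 51 = 110.

110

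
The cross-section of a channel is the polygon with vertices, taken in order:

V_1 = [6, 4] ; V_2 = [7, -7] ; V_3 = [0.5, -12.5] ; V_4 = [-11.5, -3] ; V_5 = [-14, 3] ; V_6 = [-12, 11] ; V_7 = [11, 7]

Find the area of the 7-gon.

348.375

Σ = (-70) + (-84) + (-145.25) + (-76.5) + (-118) + (-205) + (2) = -696.75
Area = |Σ|/2 = 348.375.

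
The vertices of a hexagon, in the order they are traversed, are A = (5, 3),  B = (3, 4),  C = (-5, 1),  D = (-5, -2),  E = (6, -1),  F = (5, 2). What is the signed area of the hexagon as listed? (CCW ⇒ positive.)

Cross-terms: 11, 23, 15, 17, 17, 5  ⇒  Σ = 88
Signed area = Σ/2 = 44 (positive ⇒ counter-clockwise traversal).

44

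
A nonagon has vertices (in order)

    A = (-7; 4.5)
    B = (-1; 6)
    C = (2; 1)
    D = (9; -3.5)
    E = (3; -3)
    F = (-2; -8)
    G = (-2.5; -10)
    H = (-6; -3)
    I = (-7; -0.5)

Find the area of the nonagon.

Apply the shoelace (surveyor's) formula: 2A = Σ (x_i·y_{i+1} − x_{i+1}·y_i), indices taken mod 9.
Σ = (-37.5) + (-13) + (-16) + (-16.5) + (-30) + (0) + (-52.5) + (-18) + (-35) = -218.5
Area = |Σ|/2 = 109.25.

109.25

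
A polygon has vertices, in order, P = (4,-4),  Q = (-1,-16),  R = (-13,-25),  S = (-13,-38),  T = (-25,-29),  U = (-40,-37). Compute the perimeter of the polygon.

|PQ| = √((-5)² + (-12)²) = √169 = 13
|QR| = √((-12)² + (-9)²) = √225 = 15
|RS| = √((0)² + (-13)²) = √169 = 13
|ST| = √((-12)² + (9)²) = √225 = 15
|TU| = √((-15)² + (-8)²) = √289 = 17
|UP| = √((44)² + (33)²) = √3025 = 55
Perimeter = 13 + 15 + 13 + 15 + 17 + 55 = 128.

128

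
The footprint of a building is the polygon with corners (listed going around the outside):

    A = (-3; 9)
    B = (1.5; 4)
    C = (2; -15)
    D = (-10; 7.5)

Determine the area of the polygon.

Apply the shoelace (surveyor's) formula: 2A = Σ (x_i·y_{i+1} − x_{i+1}·y_i), indices taken mod 4.
A→B: (-3)(4) − (1.5)(9) = -25.5
B→C: (1.5)(-15) − (2)(4) = -30.5
C→D: (2)(7.5) − (-10)(-15) = -135
D→A: (-10)(9) − (-3)(7.5) = -67.5
Σ = -258.5
Area = |Σ|/2 = 129.25.

129.25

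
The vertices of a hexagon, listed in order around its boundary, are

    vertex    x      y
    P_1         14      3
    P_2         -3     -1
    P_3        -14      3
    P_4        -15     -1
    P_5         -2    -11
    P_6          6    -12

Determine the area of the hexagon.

235

Apply the shoelace (surveyor's) formula: 2A = Σ (x_i·y_{i+1} − x_{i+1}·y_i), indices taken mod 6.
Σ = (-5) + (-23) + (59) + (163) + (90) + (186) = 470
Area = |Σ|/2 = 235.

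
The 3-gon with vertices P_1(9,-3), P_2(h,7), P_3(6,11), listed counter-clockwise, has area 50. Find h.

The doubled signed area Σ (x_i y_{i+1} − x_{i+1} y_i) is linear in h.
With h=0 it equals -96; the coefficient of h is 14 (from the two edges through P_2).
So 14·h + -96 = 2·50 = 100 ⇒ h = 14.

14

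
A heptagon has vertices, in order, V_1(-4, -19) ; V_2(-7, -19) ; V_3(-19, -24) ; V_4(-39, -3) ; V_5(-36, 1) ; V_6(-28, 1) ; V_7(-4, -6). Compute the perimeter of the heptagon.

|V_1V_2| = √((-3)² + (0)²) = √9 = 3
|V_2V_3| = √((-12)² + (-5)²) = √169 = 13
|V_3V_4| = √((-20)² + (21)²) = √841 = 29
|V_4V_5| = √((3)² + (4)²) = √25 = 5
|V_5V_6| = √((8)² + (0)²) = √64 = 8
|V_6V_7| = √((24)² + (-7)²) = √625 = 25
|V_7V_1| = √((0)² + (-13)²) = √169 = 13
Perimeter = 3 + 13 + 29 + 5 + 8 + 25 + 13 = 96.

96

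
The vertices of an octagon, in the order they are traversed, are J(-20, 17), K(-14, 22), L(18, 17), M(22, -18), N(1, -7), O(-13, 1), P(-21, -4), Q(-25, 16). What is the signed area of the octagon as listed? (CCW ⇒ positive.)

-1114

Apply the surveyor's formula: 2A = Σ (x_i·y_{i+1} − x_{i+1}·y_i), indices taken mod 8.
J→K: (-20)(22) − (-14)(17) = -202
K→L: (-14)(17) − (18)(22) = -634
L→M: (18)(-18) − (22)(17) = -698
M→N: (22)(-7) − (1)(-18) = -136
N→O: (1)(1) − (-13)(-7) = -90
O→P: (-13)(-4) − (-21)(1) = 73
P→Q: (-21)(16) − (-25)(-4) = -436
Q→J: (-25)(17) − (-20)(16) = -105
Σ = -2228
Signed area = Σ/2 = -1114 (negative ⇒ clockwise traversal).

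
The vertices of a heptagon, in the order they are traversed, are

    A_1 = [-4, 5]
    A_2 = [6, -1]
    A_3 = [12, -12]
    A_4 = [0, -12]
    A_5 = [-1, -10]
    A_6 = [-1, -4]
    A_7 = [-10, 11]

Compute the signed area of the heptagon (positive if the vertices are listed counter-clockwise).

-152.5

Σ = (-26) + (-60) + (-144) + (-12) + (-6) + (-51) + (-6) = -305
Signed area = Σ/2 = -152.5 (negative ⇒ clockwise traversal).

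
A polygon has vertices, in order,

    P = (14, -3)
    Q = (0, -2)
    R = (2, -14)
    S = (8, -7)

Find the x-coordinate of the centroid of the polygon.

Apply Gauss's area formula. First the cross-terms c_i = x_i·y_{i+1} − x_{i+1}·y_i:
  -28, 4, 98, 74  ⇒  2A = 148, A = 74.
Then Σ (x_i + x_{i+1})·c_i = 2224, so x̄ = 2224 / (6·74) = 556/111.

556/111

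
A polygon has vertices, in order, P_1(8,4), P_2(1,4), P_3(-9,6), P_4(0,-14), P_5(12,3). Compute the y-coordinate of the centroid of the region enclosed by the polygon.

-511/291

Apply Gauss's area formula. First the cross-terms c_i = x_i·y_{i+1} − x_{i+1}·y_i:
  28, 42, 126, 168, 24  ⇒  2A = 388, A = 194.
Then Σ (y_i + y_{i+1})·c_i = -2044, so ȳ = -2044 / (6·194) = -511/291.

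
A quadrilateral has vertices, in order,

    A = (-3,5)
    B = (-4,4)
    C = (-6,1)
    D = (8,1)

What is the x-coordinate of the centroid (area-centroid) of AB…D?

Apply Gauss's area formula. First the cross-terms c_i = x_i·y_{i+1} − x_{i+1}·y_i:
  8, 20, -14, 43  ⇒  2A = 57, A = 28.5.
Then Σ (x_i + x_{i+1})·c_i = -69, so x̄ = -69 / (6·28.5) = -23/57.

-23/57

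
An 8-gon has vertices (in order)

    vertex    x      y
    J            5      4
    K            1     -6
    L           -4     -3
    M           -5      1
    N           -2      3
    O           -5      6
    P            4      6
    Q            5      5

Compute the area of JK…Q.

Σ = (-34) + (-27) + (-19) + (-13) + (3) + (-54) + (-10) + (-5) = -159
Area = |Σ|/2 = 79.5.

79.5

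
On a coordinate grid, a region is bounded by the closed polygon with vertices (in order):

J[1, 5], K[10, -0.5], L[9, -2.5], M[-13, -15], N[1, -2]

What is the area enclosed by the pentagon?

Apply the surveyor's formula: 2A = Σ (x_i·y_{i+1} − x_{i+1}·y_i), indices taken mod 5.
J→K: (1)(-0.5) − (10)(5) = -50.5
K→L: (10)(-2.5) − (9)(-0.5) = -20.5
L→M: (9)(-15) − (-13)(-2.5) = -167.5
M→N: (-13)(-2) − (1)(-15) = 41
N→J: (1)(5) − (1)(-2) = 7
Σ = -190.5
Area = |Σ|/2 = 95.25.

95.25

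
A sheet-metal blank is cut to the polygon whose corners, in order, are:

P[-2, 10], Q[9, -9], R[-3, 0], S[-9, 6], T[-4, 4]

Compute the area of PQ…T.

80.5

Apply Gauss's area formula: 2A = Σ (x_i·y_{i+1} − x_{i+1}·y_i), indices taken mod 5.
Cross-terms: -72, -27, -18, -12, -32  ⇒  Σ = -161
Area = |Σ|/2 = 80.5.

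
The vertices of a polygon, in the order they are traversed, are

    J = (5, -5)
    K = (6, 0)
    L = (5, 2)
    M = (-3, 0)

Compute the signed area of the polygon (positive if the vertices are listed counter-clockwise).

31.5

Apply Gauss's area formula: 2A = Σ (x_i·y_{i+1} − x_{i+1}·y_i), indices taken mod 4.
Cross-terms: 30, 12, 6, 15  ⇒  Σ = 63
Signed area = Σ/2 = 31.5 (positive ⇒ counter-clockwise traversal).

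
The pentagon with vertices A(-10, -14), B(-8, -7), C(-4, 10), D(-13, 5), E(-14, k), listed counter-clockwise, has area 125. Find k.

-8

The doubled signed area Σ (x_i y_{i+1} − x_{i+1} y_i) is linear in k.
With k=0 it equals 226; the coefficient of k is -3 (from the two edges through E).
So -3·k + 226 = 2·125 = 250 ⇒ k = -8.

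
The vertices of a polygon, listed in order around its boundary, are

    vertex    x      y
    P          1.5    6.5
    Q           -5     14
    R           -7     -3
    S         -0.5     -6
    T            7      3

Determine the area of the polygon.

144.25

Σ = (53.5) + (113) + (40.5) + (40.5) + (41) = 288.5
Area = |Σ|/2 = 144.25.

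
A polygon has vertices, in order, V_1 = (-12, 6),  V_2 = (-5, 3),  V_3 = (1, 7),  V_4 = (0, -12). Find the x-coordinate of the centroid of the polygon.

Apply Gauss's area formula. First the cross-terms c_i = x_i·y_{i+1} − x_{i+1}·y_i:
  -6, -38, -12, -144  ⇒  2A = -200, A = -100.
Then Σ (x_i + x_{i+1})·c_i = 1970, so x̄ = 1970 / (6·(-100)) = -197/60.

-197/60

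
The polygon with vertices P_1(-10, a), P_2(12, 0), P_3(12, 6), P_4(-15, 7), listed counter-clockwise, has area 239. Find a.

-6

Write out the shoelace sum; only the two edges meeting at P_1 involve a:
2·Area = [((-15)·a − (-10)·7) + ((-10)·0 − 12·a)] + 246
       = -27·a + 316 = 478
⇒ a = -6.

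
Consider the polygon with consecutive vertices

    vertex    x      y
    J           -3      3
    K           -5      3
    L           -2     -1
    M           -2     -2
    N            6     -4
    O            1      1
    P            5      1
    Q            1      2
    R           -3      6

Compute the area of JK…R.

Apply the shoelace (surveyor's) formula: 2A = Σ (x_i·y_{i+1} − x_{i+1}·y_i), indices taken mod 9.
J→K: (-3)(3) − (-5)(3) = 6
K→L: (-5)(-1) − (-2)(3) = 11
L→M: (-2)(-2) − (-2)(-1) = 2
M→N: (-2)(-4) − (6)(-2) = 20
N→O: (6)(1) − (1)(-4) = 10
O→P: (1)(1) − (5)(1) = -4
P→Q: (5)(2) − (1)(1) = 9
Q→R: (1)(6) − (-3)(2) = 12
R→J: (-3)(3) − (-3)(6) = 9
Σ = 75
Area = |Σ|/2 = 37.5.

37.5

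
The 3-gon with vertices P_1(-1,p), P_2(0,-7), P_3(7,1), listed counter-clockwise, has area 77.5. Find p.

Write out the shoelace sum; only the two edges meeting at P_1 involve p:
2·Area = [(7·p − (-1)·1) + ((-1)·(-7) − 0·p)] + 49
       = 7·p + 57 = 155
⇒ p = 14.

14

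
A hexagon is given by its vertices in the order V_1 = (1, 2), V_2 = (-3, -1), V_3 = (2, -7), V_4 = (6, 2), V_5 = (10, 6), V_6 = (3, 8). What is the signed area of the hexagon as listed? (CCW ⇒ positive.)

75

Apply the surveyor's formula: 2A = Σ (x_i·y_{i+1} − x_{i+1}·y_i), indices taken mod 6.
Σ = (5) + (23) + (46) + (16) + (62) + (-2) = 150
Signed area = Σ/2 = 75 (positive ⇒ counter-clockwise traversal).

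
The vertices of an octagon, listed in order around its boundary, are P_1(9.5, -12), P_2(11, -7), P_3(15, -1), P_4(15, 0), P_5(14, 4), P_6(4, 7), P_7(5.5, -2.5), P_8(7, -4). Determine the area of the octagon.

108.75

Apply the surveyor's formula: 2A = Σ (x_i·y_{i+1} − x_{i+1}·y_i), indices taken mod 8.
Σ = (65.5) + (94) + (15) + (60) + (82) + (-48.5) + (-4.5) + (-46) = 217.5
Area = |Σ|/2 = 108.75.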